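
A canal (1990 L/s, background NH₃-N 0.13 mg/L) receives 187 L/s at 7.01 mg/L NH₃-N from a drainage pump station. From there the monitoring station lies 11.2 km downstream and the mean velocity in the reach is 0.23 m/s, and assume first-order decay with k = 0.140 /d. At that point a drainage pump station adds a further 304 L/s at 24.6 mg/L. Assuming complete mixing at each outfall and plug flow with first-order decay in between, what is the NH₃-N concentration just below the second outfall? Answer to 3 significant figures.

3.60 mg/L

Flow-weighted average: C = (1990·0.1300 + 187.0·7.010) / 2177 = 1570/2177 = 0.7210 mg/L; combined flow 2177 L/s.
Travel time t = 11.2·1000 / 0.23 = 48700 s = 13.53 h.
Decay over the reach: 0.7210·exp(−kt) = 0.7210·0.9241 = 0.6663 mg/L.
Second outfall: C = (2177·0.6663 + 304.0·24.60)/2481 = 3.599 mg/L.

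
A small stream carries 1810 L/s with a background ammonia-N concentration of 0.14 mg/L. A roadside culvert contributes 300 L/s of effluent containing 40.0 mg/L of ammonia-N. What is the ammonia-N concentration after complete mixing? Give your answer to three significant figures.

5.81 mg/L

Mass balance: C = (1810·0.1400 + 300.0·40.00) / 2110 = 12250/2110 = 5.807 mg/L.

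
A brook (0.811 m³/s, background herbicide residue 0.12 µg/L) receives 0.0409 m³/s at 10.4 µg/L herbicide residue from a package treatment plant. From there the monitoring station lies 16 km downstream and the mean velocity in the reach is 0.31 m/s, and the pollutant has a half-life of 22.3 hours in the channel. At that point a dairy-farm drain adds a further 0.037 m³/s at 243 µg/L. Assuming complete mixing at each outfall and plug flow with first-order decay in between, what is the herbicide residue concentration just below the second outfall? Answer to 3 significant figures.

Mixed concentration C = ΣQC/ΣQ = (0.8110·0.1200 + 0.04090·10.40) / 0.8519 = 0.5227/0.8519 = 0.6135 µg/L; combined flow 0.8519 m³/s.
Travel time t = 16·1000 / 0.31 = 51610 s = 14.34 h.
Half-life 22.3 h → k = ln 2 / 22.3 = 0.03108 h⁻¹ = 0.7460 d⁻¹.
Applying C = C₀e^(−kt): 0.6135 × 0.6404 = 0.3929 µg/L.
Second outfall: C = (0.8519·0.3929 + 0.03700·243.0)/0.8889 = 10.49 µg/L.

10.5 µg/L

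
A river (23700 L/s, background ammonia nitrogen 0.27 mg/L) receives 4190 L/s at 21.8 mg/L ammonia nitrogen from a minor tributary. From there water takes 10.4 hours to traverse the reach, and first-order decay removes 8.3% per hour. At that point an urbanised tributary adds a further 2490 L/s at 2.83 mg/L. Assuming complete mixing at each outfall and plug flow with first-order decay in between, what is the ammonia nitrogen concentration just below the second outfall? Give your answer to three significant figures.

1.54 mg/L

Flow-weighted average: C = (23700·0.2700 + 4190·21.80) / 27890 = 97740/27890 = 3.505 mg/L; combined flow 27890 L/s.
8.3%/h lost → k = −ln(1 − 0.083) = 0.08665 h⁻¹.
After decay, C = 3.505 × e^(−kt) = 3.505 × 0.4061 = 1.423 mg/L.
Second outfall: C = (27890·1.423 + 2490·2.830)/30380 = 1.539 mg/L.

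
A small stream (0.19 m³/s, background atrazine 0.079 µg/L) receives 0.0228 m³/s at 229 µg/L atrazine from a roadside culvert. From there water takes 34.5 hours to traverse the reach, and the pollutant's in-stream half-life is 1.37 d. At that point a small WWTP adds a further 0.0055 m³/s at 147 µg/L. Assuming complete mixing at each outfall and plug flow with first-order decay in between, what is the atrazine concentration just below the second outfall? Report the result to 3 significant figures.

15.3 µg/L

Mass balance: C = (0.1900·0.07900 + 0.02280·229.0) / 0.2128 = 5.236/0.2128 = 24.61 µg/L; combined flow 0.2128 m³/s.
Half-life 1.37 d → k = ln 2 / 1.37 = 0.5059 d⁻¹.
First-order decay: C = 24.61·exp(−k·t) = 24.61·0.4832 = 11.89 µg/L.
Second outfall: C = (0.2128·11.89 + 0.005500·147.0)/0.2183 = 15.29 µg/L.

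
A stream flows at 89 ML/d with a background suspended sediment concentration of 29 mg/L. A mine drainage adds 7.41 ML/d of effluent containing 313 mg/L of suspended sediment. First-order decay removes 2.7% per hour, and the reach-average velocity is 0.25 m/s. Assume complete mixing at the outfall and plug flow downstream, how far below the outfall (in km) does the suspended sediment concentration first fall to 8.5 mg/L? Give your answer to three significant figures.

Conservation of mass: C = (89.00·29.00 + 7.410·313.0) / 96.41 = 4900/96.41 = 50.83 mg/L.
2.7%/h lost → k = −ln(1 − 0.027) = 0.02737 h⁻¹.
Set 50.83·exp(−k·t) = 8.5 → t = ln(50.83/8.5)/k = 235200 s = 65.34 h.
Distance = v·t = 0.25·235200 = 58800 m = 58.80 km.

58.8 km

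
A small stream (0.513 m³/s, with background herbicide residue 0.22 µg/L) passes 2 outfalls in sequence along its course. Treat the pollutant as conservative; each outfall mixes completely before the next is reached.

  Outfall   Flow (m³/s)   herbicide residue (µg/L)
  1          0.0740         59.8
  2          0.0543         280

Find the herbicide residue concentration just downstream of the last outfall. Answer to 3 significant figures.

Outfall 1: combined Q = 0.5870 m³/s; C = (0.5130·0.2200 + 0.07400·59.80)/0.5870 = 7.731 µg/L.
Outfall 2: combined Q = 0.6413 m³/s; C = (0.5870·7.731 + 0.05430·280.0)/0.6413 = 30.78 µg/L.

30.8 µg/L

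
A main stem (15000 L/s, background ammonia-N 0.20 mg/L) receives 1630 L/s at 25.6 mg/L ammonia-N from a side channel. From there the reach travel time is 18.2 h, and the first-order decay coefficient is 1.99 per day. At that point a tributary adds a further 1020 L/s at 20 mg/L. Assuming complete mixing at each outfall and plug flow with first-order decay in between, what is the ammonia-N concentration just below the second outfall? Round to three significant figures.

1.72 mg/L

Mass balance: C = (15000·0.2000 + 1630·25.60) / 16630 = 44730/16630 = 2.690 mg/L; combined flow 16630 L/s.
After decay, C = 2.690 × e^(−kt) = 2.690 × 0.2211 = 0.5947 mg/L.
At the second outfall, C = (16630·0.5947 + 1020·20.00) / (16630 + 1020) = 1.716 mg/L.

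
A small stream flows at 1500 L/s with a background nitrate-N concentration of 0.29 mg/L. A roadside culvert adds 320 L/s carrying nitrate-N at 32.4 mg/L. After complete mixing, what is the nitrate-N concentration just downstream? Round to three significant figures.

5.94 mg/L

Flow-weighted average: C = (1500·0.2900 + 320.0·32.40) / 1820 = 10800/1820 = 5.936 mg/L.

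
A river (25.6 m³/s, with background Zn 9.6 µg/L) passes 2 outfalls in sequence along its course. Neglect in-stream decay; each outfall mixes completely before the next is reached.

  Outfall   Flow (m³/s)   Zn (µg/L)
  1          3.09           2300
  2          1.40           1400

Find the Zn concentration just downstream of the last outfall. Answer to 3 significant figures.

Below outfall 1: Q → 28.69 m³/s, C = (25.60·9.600 + 3.090·2300)/28.69 = 256.3 µg/L.
Below outfall 2: Q → 30.09 m³/s, C = (28.69·256.3 + 1.400·1400)/30.09 = 309.5 µg/L.

309 µg/L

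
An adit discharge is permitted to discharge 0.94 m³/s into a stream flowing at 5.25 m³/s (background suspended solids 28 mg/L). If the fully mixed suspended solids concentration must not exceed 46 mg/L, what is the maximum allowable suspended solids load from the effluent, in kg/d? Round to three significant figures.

Mass balance at the limit: 5.250·28.00 + 0.9400·Cₑ = 6.190·46 → Cₑ = 146.5 mg/L.
Load = 0.9400 m³/s × 146.5 g/m³ × 86 400 s/d = 11900 kg/d.

11900 kg/d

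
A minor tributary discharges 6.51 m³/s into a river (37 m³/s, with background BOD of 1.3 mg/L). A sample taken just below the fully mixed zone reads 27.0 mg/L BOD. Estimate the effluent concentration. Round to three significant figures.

Mass balance: 37.00·1.300 + 6.510·Cₑ = 43.51·27.00
→ Cₑ = (43.51·27.00 − 37.00·1.300) / 6.510 = 173.1 mg/L.

173 mg/L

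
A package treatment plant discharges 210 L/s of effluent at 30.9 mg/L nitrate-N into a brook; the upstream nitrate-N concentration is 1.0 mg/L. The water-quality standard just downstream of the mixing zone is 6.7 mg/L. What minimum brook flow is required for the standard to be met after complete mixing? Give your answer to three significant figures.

892 L/s

Set C_mix = 6.7: (Q·1.000 + 210.0·30.90) / (Q + 210.0) = 6.7
→ Q = 210.0·(30.90 − 6.7)/(6.7 − 1.000) = 891.6 L/s.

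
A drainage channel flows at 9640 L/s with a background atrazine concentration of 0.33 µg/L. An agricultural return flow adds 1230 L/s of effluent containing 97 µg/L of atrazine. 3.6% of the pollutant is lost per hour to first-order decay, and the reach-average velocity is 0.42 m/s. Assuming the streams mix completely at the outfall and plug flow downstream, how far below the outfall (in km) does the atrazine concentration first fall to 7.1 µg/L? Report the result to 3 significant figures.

19.1 km

Mixed concentration C = ΣQC/ΣQ = (9640·0.3300 + 1230·97.00) / 10870 = 122500/10870 = 11.27 µg/L.
3.6%/h lost → k = −ln(1 − 0.036) = 0.03666 h⁻¹.
Set 11.27·exp(−k·t) = 7.1 → t = ln(11.27/7.1)/k = 45360 s = 12.60 h.
Distance = v·t = 0.42·45360 = 19050 m = 19.05 km.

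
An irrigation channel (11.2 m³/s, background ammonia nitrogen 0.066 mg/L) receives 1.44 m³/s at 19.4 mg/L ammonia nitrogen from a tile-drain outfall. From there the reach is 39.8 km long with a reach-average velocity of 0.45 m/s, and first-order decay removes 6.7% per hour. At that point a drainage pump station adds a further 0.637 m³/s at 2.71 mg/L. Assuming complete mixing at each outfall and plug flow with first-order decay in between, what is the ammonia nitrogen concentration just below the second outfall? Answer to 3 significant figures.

Flow-weighted average: C = (11.20·0.06600 + 1.440·19.40) / 12.64 = 28.68/12.64 = 2.269 mg/L; combined flow 12.64 m³/s.
Travel time t = 39.8·1000 / 0.45 = 88440 s = 24.57 h.
6.7%/h lost → k = −ln(1 − 0.067) = 0.06935 h⁻¹.
After decay, C = 2.269 × e^(−kt) = 2.269 × 0.1820 = 0.4129 mg/L.
Second outfall: C = (12.64·0.4129 + 0.6370·2.710)/13.28 = 0.5231 mg/L.

0.523 mg/L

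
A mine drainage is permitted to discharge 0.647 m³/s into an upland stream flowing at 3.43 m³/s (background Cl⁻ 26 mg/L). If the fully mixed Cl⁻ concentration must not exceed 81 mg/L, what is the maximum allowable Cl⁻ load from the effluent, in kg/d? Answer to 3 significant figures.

Mass balance at the limit: 3.430·26.00 + 0.6470·Cₑ = 4.077·81 → Cₑ = 372.6 mg/L.
Load = 0.6470 m³/s × 372.6 g/m³ × 86 400 s/d = 20830 kg/d.

20800 kg/d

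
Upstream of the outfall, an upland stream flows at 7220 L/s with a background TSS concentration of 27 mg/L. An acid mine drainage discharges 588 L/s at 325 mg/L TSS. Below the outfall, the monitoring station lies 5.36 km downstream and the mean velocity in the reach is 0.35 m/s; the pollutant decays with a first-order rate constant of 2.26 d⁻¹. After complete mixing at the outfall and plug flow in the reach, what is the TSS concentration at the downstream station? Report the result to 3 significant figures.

Mass balance: C = (7220·27.00 + 588.0·325.0) / 7808 = 386000/7808 = 49.44 mg/L.
Travel time t = 5.36·1000 / 0.35 = 15310 s = 4.254 h.
Applying C = C₀e^(−kt): 49.44 × 0.6699 = 33.12 mg/L.

33.1 mg/L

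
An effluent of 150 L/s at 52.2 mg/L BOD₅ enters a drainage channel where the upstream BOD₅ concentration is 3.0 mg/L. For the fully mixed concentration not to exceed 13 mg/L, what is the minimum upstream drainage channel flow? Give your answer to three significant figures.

Set C_mix = 13: (Q·3.000 + 150.0·52.20) / (Q + 150.0) = 13
→ Q = 150.0·(52.20 − 13)/(13 − 3.000) = 588.0 L/s.

588 L/s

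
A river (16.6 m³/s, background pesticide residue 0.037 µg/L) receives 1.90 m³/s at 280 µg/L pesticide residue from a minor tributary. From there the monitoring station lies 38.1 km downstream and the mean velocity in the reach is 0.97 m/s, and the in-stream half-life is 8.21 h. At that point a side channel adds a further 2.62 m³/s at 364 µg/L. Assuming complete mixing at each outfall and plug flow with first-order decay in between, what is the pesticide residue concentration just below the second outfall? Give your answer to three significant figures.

55.2 µg/L

Flow-weighted average: C = (16.60·0.03700 + 1.900·280.0) / 18.50 = 532.6/18.50 = 28.79 µg/L; combined flow 18.50 m³/s.
Travel time t = 38.1·1000 / 0.97 = 39280 s = 10.91 h.
Half-life 8.21 h → k = ln 2 / 8.21 = 0.08443 h⁻¹ = 2.026 d⁻¹.
First-order decay: C = 28.79·exp(−k·t) = 28.79·0.3981 = 11.46 µg/L.
At the second outfall, C = (18.50·11.46 + 2.620·364.0) / (18.50 + 2.620) = 55.19 µg/L.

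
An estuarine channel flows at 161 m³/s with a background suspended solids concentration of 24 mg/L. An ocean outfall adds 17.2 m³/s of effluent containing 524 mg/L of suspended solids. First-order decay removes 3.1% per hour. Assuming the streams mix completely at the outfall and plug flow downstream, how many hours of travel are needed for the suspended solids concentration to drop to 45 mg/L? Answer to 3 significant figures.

15.0 h

Conservation of mass: C = (161.0·24.00 + 17.20·524.0) / 178.2 = 12880/178.2 = 72.26 mg/L.
3.1%/h lost → k = −ln(1 − 0.031) = 0.03149 h⁻¹.
72.26·exp(−k·t) = 45 → t = ln(72.26/45)/k = 54140 s = 15.04 h.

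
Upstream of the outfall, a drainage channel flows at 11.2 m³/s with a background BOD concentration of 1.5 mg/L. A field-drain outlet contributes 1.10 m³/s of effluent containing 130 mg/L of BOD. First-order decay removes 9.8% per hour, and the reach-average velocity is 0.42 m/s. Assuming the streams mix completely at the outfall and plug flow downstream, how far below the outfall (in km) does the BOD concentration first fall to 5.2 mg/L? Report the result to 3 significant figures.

Mass balance: C = (11.20·1.500 + 1.100·130.0) / 12.30 = 159.8/12.30 = 12.99 mg/L.
9.8%/h lost → k = −ln(1 − 0.098) = 0.1031 h⁻¹.
Set 12.99·exp(−k·t) = 5.2 → t = ln(12.99/5.2)/k = 31960 s = 8.878 h.
Distance = v·t = 0.42·31960 = 13420 m = 13.42 km.

13.4 km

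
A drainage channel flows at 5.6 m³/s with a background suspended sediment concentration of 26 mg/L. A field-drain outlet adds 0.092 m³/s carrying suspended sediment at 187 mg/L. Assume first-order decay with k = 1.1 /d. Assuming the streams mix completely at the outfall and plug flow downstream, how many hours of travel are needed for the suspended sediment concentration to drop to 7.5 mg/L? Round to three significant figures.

29.2 h

Mass balance: C = (5.600·26.00 + 0.09200·187.0) / 5.692 = 162.8/5.692 = 28.60 mg/L.
28.60·exp(−k·t) = 7.5 → t = ln(28.60/7.5)/k = 105100 s = 29.21 h.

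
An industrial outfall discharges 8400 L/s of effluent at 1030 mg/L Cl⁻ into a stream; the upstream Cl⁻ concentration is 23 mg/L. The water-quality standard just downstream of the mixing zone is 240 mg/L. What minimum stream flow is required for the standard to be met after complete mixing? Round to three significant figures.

30600 L/s

Set C_mix = 240: (Q·23.00 + 8400·1030) / (Q + 8400) = 240
→ Q = 8400·(1030 − 240)/(240 − 23.00) = 30580 L/s.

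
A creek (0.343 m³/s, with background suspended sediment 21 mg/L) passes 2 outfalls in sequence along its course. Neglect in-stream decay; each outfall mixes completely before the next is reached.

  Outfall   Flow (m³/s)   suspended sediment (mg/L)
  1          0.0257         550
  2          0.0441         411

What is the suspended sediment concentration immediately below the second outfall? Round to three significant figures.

Below outfall 1: Q → 0.3687 m³/s, C = (0.3430·21.00 + 0.02570·550.0)/0.3687 = 57.87 mg/L.
Below outfall 2: Q → 0.4128 m³/s, C = (0.3687·57.87 + 0.04410·411.0)/0.4128 = 95.60 mg/L.

95.6 mg/L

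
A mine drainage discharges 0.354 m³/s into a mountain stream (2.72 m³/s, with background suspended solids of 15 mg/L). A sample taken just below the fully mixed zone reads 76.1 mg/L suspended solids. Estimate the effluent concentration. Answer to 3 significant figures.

Mass balance: 2.720·15.00 + 0.3540·Cₑ = 3.074·76.10
→ Cₑ = (3.074·76.10 − 2.720·15.00) / 0.3540 = 545.6 mg/L.

546 mg/L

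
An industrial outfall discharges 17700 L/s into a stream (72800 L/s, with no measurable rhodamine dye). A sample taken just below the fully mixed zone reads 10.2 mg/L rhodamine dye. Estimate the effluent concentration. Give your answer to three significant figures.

52.2 mg/L

Mass balance: 72800·0 + 17700·Cₑ = 90500·10.20
→ Cₑ = (90500·10.20 − 72800·0) / 17700 = 52.15 mg/L.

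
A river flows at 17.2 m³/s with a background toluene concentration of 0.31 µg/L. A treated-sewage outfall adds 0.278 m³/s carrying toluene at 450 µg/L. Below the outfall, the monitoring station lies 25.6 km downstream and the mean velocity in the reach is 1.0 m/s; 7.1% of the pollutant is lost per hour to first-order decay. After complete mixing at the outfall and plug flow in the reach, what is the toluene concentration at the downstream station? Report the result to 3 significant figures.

4.42 µg/L

Conservation of mass: C = (17.20·0.3100 + 0.2780·450.0) / 17.48 = 130.4/17.48 = 7.463 µg/L.
Travel time t = 25.6·1000 / 1.0 = 25600 s = 7.111 h.
7.1%/h lost → k = −ln(1 − 0.071) = 0.07365 h⁻¹.
Decay over the reach: 7.463·exp(−kt) = 7.463·0.5923 = 4.420 µg/L.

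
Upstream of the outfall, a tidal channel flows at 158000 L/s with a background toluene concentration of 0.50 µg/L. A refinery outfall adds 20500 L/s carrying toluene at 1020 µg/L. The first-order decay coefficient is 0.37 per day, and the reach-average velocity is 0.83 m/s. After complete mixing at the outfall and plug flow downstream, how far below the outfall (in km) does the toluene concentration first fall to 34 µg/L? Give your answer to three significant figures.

240 km

Flow-weighted average: C = (158000·0.5000 + 20500·1020) / 178500 = 20990000/178500 = 117.6 µg/L.
Set 117.6·exp(−k·t) = 34 → t = ln(117.6/34)/k = 289700 s = 80.48 h.
Distance = v·t = 0.83·289700 = 240500 m = 240.5 km.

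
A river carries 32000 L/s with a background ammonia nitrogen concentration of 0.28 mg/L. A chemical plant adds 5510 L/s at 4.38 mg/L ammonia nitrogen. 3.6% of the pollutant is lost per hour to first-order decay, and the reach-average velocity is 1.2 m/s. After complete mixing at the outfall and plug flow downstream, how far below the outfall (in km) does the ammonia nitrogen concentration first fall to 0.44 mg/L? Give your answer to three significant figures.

Mixed concentration C = ΣQC/ΣQ = (32000·0.2800 + 5510·4.380) / 37510 = 33090/37510 = 0.8823 mg/L.
3.6%/h lost → k = −ln(1 − 0.036) = 0.03666 h⁻¹.
Set 0.8823·exp(−k·t) = 0.44 → t = ln(0.8823/0.44)/k = 68310 s = 18.98 h.
Distance = v·t = 1.2·68310 = 81970 m = 81.97 km.

82.0 km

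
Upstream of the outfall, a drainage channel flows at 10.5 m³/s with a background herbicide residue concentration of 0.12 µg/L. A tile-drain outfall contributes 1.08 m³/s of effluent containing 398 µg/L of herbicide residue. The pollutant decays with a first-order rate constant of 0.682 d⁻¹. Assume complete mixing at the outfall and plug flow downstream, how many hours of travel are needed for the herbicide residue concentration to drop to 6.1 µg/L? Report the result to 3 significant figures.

Flow-weighted average: C = (10.50·0.1200 + 1.080·398.0) / 11.58 = 431.1/11.58 = 37.23 µg/L.
37.23·exp(−k·t) = 6.1 → t = ln(37.23/6.1)/k = 229100 s = 63.65 h.

63.7 h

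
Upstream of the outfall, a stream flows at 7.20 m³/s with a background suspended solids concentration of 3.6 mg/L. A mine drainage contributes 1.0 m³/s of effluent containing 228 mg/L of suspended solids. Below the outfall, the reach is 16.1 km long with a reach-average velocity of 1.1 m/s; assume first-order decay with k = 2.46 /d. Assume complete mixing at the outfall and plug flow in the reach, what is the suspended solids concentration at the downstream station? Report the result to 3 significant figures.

20.4 mg/L

Flow-weighted average: C = (7.200·3.600 + 1.000·228.0) / 8.200 = 253.9/8.200 = 30.97 mg/L.
Travel time t = 16.1·1000 / 1.1 = 14640 s = 4.066 h.
Applying C = C₀e^(−kt): 30.97 × 0.6592 = 20.41 mg/L.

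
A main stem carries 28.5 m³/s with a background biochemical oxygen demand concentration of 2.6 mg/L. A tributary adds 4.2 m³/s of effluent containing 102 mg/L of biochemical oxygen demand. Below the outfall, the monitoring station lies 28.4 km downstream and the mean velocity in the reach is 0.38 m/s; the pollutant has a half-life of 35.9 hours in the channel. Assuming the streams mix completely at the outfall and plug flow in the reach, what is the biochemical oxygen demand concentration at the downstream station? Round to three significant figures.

10.3 mg/L

Mixed concentration C = ΣQC/ΣQ = (28.50·2.600 + 4.200·102.0) / 32.70 = 502.5/32.70 = 15.37 mg/L.
Travel time t = 28.4·1000 / 0.38 = 74740 s = 20.76 h.
Half-life 35.9 h → k = ln 2 / 35.9 = 0.01931 h⁻¹ = 0.4634 d⁻¹.
First-order decay: C = 15.37·exp(−k·t) = 15.37·0.6698 = 10.29 mg/L.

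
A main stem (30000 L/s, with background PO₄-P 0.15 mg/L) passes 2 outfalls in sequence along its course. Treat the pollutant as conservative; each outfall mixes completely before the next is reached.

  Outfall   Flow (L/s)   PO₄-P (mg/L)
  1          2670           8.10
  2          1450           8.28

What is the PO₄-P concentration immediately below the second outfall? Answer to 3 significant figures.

After outfall 1: Q = 30000 + 2670 = 32670 L/s; C = (30000·0.1500 + 2670·8.100)/32670 = 0.7997 mg/L.
After outfall 2: Q = 32670 + 1450 = 34120 L/s; C = (32670·0.7997 + 1450·8.280)/34120 = 1.118 mg/L.

1.12 mg/L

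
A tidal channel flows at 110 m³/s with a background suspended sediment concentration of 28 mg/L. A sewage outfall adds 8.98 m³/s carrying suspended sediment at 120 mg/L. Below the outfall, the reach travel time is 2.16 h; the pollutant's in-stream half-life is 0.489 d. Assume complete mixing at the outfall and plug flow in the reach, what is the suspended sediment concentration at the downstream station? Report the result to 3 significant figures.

30.8 mg/L

After mixing, C = (110.0·28.00 + 8.980·120.0) / 119.0 = 4158/119.0 = 34.94 mg/L.
Half-life 0.489 d → k = ln 2 / 0.489 = 1.417 d⁻¹.
First-order decay: C = 34.94·exp(−k·t) = 34.94·0.8802 = 30.76 mg/L.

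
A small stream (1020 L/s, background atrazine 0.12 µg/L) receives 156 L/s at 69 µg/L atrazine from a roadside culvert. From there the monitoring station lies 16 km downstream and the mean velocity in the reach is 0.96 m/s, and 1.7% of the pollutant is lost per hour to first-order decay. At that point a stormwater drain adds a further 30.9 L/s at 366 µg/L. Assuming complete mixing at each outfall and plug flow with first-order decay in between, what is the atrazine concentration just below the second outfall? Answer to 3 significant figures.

Mass balance: C = (1020·0.1200 + 156.0·69.00) / 1176 = 10890/1176 = 9.257 µg/L; combined flow 1176 L/s.
Travel time t = 16·1000 / 0.96 = 16670 s = 4.630 h.
1.7%/h lost → k = −ln(1 − 0.017) = 0.01715 h⁻¹.
After decay, C = 9.257 × e^(−kt) = 9.257 × 0.9237 = 8.551 µg/L.
At the second outfall, C = (1176·8.551 + 30.90·366.0) / (1176 + 30.90) = 17.70 µg/L.

17.7 µg/L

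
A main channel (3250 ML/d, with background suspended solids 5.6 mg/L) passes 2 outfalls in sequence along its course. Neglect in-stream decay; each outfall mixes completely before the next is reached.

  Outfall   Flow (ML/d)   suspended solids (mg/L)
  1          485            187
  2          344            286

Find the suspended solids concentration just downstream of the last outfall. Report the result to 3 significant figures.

Outfall 1: combined Q = 3735 ML/d; C = (3250·5.600 + 485.0·187.0)/3735 = 29.16 mg/L.
Outfall 2: combined Q = 4079 ML/d; C = (3735·29.16 + 344.0·286.0)/4079 = 50.82 mg/L.

50.8 mg/L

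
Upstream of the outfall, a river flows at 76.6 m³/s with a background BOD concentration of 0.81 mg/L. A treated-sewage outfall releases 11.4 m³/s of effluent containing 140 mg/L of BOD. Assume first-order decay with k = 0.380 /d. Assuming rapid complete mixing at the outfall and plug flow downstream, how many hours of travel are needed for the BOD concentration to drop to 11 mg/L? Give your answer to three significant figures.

34.0 h

Mass balance: C = (76.60·0.8100 + 11.40·140.0) / 88.00 = 1658/88.00 = 18.84 mg/L.
18.84·exp(−k·t) = 11 → t = ln(18.84/11)/k = 122400 s = 33.99 h.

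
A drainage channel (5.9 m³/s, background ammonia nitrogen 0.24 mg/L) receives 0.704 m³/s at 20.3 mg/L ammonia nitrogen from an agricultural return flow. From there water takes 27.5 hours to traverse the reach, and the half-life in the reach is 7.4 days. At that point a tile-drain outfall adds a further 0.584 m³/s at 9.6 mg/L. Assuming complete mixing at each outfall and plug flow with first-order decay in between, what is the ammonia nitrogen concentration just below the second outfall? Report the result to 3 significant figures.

Conservation of mass: C = (5.900·0.2400 + 0.7040·20.30) / 6.604 = 15.71/6.604 = 2.378 mg/L; combined flow 6.604 m³/s.
Half-life 7.4 d → k = ln 2 / 7.4 = 0.09367 d⁻¹.
After decay, C = 2.378 × e^(−kt) = 2.378 × 0.8982 = 2.136 mg/L.
At the second outfall, C = (6.604·2.136 + 0.5840·9.600) / (6.604 + 0.5840) = 2.743 mg/L.

2.74 mg/L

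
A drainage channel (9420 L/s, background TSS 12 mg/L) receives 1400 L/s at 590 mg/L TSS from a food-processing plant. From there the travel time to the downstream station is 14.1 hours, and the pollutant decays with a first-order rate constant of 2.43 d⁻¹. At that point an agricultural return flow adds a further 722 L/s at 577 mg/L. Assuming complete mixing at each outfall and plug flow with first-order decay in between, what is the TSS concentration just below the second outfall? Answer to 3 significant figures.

55.6 mg/L

Conservation of mass: C = (9420·12.00 + 1400·590.0) / 10820 = 939000/10820 = 86.79 mg/L; combined flow 10820 L/s.
Applying C = C₀e^(−kt): 86.79 × 0.2399 = 20.82 mg/L.
Second outfall: C = (10820·20.82 + 722.0·577.0)/11540 = 55.61 mg/L.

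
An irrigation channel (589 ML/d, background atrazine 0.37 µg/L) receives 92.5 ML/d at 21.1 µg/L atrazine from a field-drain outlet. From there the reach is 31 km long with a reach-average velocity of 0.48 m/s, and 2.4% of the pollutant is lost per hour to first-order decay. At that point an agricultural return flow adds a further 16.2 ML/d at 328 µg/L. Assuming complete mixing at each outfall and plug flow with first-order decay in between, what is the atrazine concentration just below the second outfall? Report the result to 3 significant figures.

9.63 µg/L

Conservation of mass: C = (589.0·0.3700 + 92.50·21.10) / 681.5 = 2170/681.5 = 3.184 µg/L; combined flow 681.5 ML/d.
Travel time t = 31·1000 / 0.48 = 64580 s = 17.94 h.
2.4%/h lost → k = −ln(1 − 0.024) = 0.02429 h⁻¹.
Applying C = C₀e^(−kt): 3.184 × 0.6467 = 2.059 µg/L.
At the second outfall, C = (681.5·2.059 + 16.20·328.0) / (681.5 + 16.20) = 9.627 µg/L.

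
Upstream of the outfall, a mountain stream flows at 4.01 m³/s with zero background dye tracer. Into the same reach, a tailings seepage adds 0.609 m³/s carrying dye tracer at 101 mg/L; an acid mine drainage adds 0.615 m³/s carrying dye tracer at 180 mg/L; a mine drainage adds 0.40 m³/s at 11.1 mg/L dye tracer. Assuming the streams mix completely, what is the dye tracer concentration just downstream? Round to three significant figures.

31.4 mg/L

Mass balance: C = (4.010·0 + 0.6090·101.0 + 0.6150·180.0 + 0.4000·11.10) / 5.634 = 176.6/5.634 = 31.35 mg/L.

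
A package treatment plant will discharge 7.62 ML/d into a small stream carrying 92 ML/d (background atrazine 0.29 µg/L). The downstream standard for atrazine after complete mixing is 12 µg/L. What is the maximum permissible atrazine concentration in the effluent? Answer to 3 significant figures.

153 µg/L

At the limit, (Qr·Cr + Qe·Cₑ)/(Qr + Qe) = 12:
Cₑ = (99.62·12 − 92.00·0.2900) / 7.620 = 153.4 µg/L.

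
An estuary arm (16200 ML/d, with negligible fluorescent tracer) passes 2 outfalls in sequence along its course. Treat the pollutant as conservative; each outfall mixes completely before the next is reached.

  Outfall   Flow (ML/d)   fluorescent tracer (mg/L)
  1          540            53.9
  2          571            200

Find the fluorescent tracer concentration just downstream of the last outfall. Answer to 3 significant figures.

8.28 mg/L

Outfall 1: combined Q = 16740 ML/d; C = (16200·0 + 540.0·53.90)/16740 = 1.739 mg/L.
Outfall 2: combined Q = 17310 ML/d; C = (16740·1.739 + 571.0·200.0)/17310 = 8.278 mg/L.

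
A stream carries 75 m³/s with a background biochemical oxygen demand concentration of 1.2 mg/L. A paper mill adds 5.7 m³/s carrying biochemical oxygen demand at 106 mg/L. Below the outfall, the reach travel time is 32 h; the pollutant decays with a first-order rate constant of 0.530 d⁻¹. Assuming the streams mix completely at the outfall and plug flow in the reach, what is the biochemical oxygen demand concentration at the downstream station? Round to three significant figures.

4.24 mg/L

Mass balance: C = (75.00·1.200 + 5.700·106.0) / 80.70 = 694.2/80.70 = 8.602 mg/L.
Applying C = C₀e^(−kt): 8.602 × 0.4933 = 4.243 mg/L.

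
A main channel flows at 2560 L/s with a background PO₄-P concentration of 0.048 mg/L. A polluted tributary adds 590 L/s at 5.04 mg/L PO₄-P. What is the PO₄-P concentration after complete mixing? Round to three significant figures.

Flow-weighted average: C = (2560·0.04800 + 590.0·5.040) / 3150 = 3096/3150 = 0.9830 mg/L.

0.983 mg/L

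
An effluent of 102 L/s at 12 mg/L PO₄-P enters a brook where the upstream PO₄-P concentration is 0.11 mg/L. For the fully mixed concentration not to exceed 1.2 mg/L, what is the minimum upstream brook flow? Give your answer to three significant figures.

1010 L/s

Set C_mix = 1.2: (Q·0.1100 + 102.0·12.00) / (Q + 102.0) = 1.2
→ Q = 102.0·(12.00 − 1.2)/(1.2 − 0.1100) = 1011 L/s.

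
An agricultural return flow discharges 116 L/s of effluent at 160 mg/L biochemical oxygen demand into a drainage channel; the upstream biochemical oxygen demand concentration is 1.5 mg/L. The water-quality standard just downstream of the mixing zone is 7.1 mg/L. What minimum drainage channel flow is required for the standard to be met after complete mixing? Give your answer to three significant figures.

Set C_mix = 7.1: (Q·1.500 + 116.0·160.0) / (Q + 116.0) = 7.1
→ Q = 116.0·(160.0 − 7.1)/(7.1 − 1.500) = 3167 L/s.

3170 L/s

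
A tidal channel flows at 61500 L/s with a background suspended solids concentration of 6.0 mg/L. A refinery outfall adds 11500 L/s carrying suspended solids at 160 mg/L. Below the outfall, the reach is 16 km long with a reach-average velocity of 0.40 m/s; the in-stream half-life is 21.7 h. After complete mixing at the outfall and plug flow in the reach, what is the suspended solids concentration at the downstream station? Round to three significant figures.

21.2 mg/L

Conservation of mass: C = (61500·6.000 + 11500·160.0) / 73000 = 2209000/73000 = 30.26 mg/L.
Travel time t = 16·1000 / 0.40 = 40000 s = 11.11 h.
Half-life 21.7 h → k = ln 2 / 21.7 = 0.03194 h⁻¹ = 0.7666 d⁻¹.
First-order decay: C = 30.26·exp(−k·t) = 30.26·0.7012 = 21.22 mg/L.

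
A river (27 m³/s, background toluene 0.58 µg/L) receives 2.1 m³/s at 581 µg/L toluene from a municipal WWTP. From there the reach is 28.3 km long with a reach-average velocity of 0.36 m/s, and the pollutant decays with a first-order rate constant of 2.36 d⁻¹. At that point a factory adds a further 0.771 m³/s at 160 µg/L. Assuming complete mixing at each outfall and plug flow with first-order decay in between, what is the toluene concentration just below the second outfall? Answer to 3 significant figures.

Mass balance: C = (27.00·0.5800 + 2.100·581.0) / 29.10 = 1236/29.10 = 42.47 µg/L; combined flow 29.10 m³/s.
Travel time t = 28.3·1000 / 0.36 = 78610 s = 21.84 h.
After decay, C = 42.47 × e^(−kt) = 42.47 × 0.1168 = 4.960 µg/L.
Second outfall: C = (29.10·4.960 + 0.7710·160.0)/29.87 = 8.962 µg/L.

8.96 µg/L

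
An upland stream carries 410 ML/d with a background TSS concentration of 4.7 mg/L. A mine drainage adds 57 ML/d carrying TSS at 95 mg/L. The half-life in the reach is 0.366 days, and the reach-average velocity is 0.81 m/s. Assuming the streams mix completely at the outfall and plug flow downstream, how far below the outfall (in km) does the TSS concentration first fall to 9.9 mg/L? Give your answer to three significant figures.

Flow-weighted average: C = (410.0·4.700 + 57.00·95.00) / 467.0 = 7342/467.0 = 15.72 mg/L.
Half-life 0.366 d → k = ln 2 / 0.366 = 1.894 d⁻¹.
Set 15.72·exp(−k·t) = 9.9 → t = ln(15.72/9.9)/k = 21100 s = 5.861 h.
Distance = v·t = 0.81·21100 = 17090 m = 17.09 km.

17.1 km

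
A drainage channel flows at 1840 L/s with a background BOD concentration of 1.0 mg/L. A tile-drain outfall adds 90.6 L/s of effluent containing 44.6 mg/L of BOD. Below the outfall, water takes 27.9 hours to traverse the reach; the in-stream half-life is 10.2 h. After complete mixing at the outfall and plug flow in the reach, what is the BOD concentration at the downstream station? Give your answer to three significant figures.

Mixed concentration C = ΣQC/ΣQ = (1840·1.000 + 90.60·44.60) / 1931 = 5881/1931 = 3.046 mg/L.
Half-life 10.2 h → k = ln 2 / 10.2 = 0.06796 h⁻¹ = 1.631 d⁻¹.
Decay over the reach: 3.046·exp(−kt) = 3.046·0.1502 = 0.4574 mg/L.

0.457 mg/L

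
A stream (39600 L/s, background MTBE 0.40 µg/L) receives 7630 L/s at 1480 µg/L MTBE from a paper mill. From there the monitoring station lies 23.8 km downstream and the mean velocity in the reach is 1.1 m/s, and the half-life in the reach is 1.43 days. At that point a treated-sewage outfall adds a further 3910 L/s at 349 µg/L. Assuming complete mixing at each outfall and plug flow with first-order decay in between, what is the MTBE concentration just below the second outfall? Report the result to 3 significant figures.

Flow-weighted average: C = (39600·0.4000 + 7630·1480) / 47230 = 11310000/47230 = 239.4 µg/L; combined flow 47230 L/s.
Travel time t = 23.8·1000 / 1.1 = 21640 s = 6.010 h.
Half-life 1.43 d → k = ln 2 / 1.43 = 0.4847 d⁻¹.
After decay, C = 239.4 × e^(−kt) = 239.4 × 0.8857 = 212.1 µg/L.
Second outfall: C = (47230·212.1 + 3910·349.0)/51140 = 222.5 µg/L.

223 µg/L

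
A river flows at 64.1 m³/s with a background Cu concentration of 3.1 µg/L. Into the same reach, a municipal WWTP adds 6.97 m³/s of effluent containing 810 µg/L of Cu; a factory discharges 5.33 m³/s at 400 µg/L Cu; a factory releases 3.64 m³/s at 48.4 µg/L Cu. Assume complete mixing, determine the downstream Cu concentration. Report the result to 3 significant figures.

102 µg/L

Conservation of mass: C = (64.10·3.100 + 6.970·810.0 + 5.330·400.0 + 3.640·48.40) / 80.04 = 8153/80.04 = 101.9 µg/L.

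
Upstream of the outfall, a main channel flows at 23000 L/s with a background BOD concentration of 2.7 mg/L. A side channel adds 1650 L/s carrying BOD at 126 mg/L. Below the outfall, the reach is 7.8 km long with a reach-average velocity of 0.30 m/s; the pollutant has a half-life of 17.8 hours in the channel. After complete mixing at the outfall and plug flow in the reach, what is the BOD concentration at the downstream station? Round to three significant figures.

Conservation of mass: C = (23000·2.700 + 1650·126.0) / 24650 = 270000/24650 = 10.95 mg/L.
Travel time t = 7.8·1000 / 0.30 = 26000 s = 7.222 h.
Half-life 17.8 h → k = ln 2 / 17.8 = 0.03894 h⁻¹ = 0.9346 d⁻¹.
First-order decay: C = 10.95·exp(−k·t) = 10.95·0.7548 = 8.268 mg/L.

8.27 mg/L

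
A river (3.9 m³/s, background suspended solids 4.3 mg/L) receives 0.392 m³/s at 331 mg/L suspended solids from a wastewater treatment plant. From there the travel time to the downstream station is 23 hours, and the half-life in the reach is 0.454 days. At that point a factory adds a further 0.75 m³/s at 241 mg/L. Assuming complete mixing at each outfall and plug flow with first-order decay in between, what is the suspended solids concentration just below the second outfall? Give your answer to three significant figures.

42.6 mg/L

After mixing, C = (3.900·4.300 + 0.3920·331.0) / 4.292 = 146.5/4.292 = 34.14 mg/L; combined flow 4.292 m³/s.
Half-life 0.454 d → k = ln 2 / 0.454 = 1.527 d⁻¹.
First-order decay: C = 34.14·exp(−k·t) = 34.14·0.2315 = 7.903 mg/L.
At the second outfall, C = (4.292·7.903 + 0.7500·241.0) / (4.292 + 0.7500) = 42.58 mg/L.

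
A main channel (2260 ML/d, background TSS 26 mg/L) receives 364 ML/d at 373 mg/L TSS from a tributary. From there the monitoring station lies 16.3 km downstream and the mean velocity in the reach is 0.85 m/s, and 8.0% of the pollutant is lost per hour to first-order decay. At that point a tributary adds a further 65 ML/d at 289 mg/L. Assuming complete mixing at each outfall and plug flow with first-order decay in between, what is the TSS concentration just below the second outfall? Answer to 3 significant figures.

Conservation of mass: C = (2260·26.00 + 364.0·373.0) / 2624 = 194500/2624 = 74.14 mg/L; combined flow 2624 ML/d.
Travel time t = 16.3·1000 / 0.85 = 19180 s = 5.327 h.
8.0%/h lost → k = −ln(1 − 0.08) = 0.08338 h⁻¹.
Decay over the reach: 74.14·exp(−kt) = 74.14·0.6414 = 47.55 mg/L.
At the second outfall, C = (2624·47.55 + 65.00·289.0) / (2624 + 65.00) = 53.38 mg/L.

53.4 mg/L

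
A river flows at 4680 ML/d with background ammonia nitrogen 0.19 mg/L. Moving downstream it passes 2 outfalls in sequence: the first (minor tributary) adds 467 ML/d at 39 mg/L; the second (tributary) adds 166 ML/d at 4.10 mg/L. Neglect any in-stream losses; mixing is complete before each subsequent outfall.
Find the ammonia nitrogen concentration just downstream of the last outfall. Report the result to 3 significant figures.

Outfall 1: combined Q = 5147 ML/d; C = (4680·0.1900 + 467.0·39.00)/5147 = 3.711 mg/L.
Outfall 2: combined Q = 5313 ML/d; C = (5147·3.711 + 166.0·4.100)/5313 = 3.723 mg/L.

3.72 mg/L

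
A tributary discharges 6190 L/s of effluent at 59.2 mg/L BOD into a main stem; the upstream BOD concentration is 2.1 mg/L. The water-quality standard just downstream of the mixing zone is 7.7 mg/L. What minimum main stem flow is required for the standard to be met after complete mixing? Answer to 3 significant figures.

Set C_mix = 7.7: (Q·2.100 + 6190·59.20) / (Q + 6190) = 7.7
→ Q = 6190·(59.20 − 7.7)/(7.7 − 2.100) = 56930 L/s.

56900 L/s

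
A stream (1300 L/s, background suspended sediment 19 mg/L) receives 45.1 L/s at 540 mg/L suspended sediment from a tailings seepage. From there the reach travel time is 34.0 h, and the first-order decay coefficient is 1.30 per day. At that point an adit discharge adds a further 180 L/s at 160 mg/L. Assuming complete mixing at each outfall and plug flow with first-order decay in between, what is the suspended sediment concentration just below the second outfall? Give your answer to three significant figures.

Mass balance: C = (1300·19.00 + 45.10·540.0) / 1345 = 49050/1345 = 36.47 mg/L; combined flow 1345 L/s.
After decay, C = 36.47 × e^(−kt) = 36.47 × 0.1586 = 5.782 mg/L.
At the second outfall, C = (1345·5.782 + 180.0·160.0) / (1345 + 180.0) = 23.98 mg/L.

24.0 mg/L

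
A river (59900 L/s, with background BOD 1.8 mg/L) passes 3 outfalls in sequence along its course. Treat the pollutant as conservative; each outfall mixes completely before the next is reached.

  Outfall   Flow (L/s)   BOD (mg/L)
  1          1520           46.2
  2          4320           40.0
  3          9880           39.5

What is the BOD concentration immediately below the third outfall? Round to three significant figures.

9.80 mg/L

After outfall 1: Q = 59900 + 1520 = 61420 L/s; C = (59900·1.800 + 1520·46.20)/61420 = 2.899 mg/L.
After outfall 2: Q = 61420 + 4320 = 65740 L/s; C = (61420·2.899 + 4320·40.00)/65740 = 5.337 mg/L.
After outfall 3: Q = 65740 + 9880 = 75620 L/s; C = (65740·5.337 + 9880·39.50)/75620 = 9.800 mg/L.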